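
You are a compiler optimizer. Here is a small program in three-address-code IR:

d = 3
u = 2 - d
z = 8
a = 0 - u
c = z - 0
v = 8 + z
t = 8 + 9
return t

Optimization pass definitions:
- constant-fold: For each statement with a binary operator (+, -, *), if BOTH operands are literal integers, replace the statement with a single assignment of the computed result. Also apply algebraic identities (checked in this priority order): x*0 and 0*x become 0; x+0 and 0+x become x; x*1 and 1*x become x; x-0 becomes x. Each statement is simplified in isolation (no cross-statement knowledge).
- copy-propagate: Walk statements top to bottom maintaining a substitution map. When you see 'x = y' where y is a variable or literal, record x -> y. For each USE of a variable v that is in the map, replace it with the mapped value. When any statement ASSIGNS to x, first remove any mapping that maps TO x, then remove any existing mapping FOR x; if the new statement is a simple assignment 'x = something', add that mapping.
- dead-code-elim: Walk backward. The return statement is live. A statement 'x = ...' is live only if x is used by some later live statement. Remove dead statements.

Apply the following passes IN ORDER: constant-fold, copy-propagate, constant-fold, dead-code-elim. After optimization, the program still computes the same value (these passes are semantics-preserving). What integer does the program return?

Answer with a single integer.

Answer: 17

Derivation:
Initial IR:
  d = 3
  u = 2 - d
  z = 8
  a = 0 - u
  c = z - 0
  v = 8 + z
  t = 8 + 9
  return t
After constant-fold (8 stmts):
  d = 3
  u = 2 - d
  z = 8
  a = 0 - u
  c = z
  v = 8 + z
  t = 17
  return t
After copy-propagate (8 stmts):
  d = 3
  u = 2 - 3
  z = 8
  a = 0 - u
  c = 8
  v = 8 + 8
  t = 17
  return 17
After constant-fold (8 stmts):
  d = 3
  u = -1
  z = 8
  a = 0 - u
  c = 8
  v = 16
  t = 17
  return 17
After dead-code-elim (1 stmts):
  return 17
Evaluate:
  d = 3  =>  d = 3
  u = 2 - d  =>  u = -1
  z = 8  =>  z = 8
  a = 0 - u  =>  a = 1
  c = z - 0  =>  c = 8
  v = 8 + z  =>  v = 16
  t = 8 + 9  =>  t = 17
  return t = 17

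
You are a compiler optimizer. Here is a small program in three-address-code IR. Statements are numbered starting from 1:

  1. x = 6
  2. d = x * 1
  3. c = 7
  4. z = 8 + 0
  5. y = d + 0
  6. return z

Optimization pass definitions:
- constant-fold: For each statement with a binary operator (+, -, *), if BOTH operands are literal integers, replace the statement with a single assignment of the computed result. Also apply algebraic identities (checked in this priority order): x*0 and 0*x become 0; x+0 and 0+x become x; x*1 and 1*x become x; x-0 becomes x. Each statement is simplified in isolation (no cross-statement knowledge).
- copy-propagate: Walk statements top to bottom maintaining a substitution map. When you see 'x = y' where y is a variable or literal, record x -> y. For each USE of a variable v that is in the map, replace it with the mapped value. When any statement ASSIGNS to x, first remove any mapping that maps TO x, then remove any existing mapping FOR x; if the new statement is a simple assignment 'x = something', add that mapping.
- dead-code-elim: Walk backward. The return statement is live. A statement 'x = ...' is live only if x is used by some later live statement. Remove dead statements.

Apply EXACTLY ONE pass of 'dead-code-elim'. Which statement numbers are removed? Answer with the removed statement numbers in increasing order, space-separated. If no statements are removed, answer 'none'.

Backward liveness scan:
Stmt 1 'x = 6': DEAD (x not in live set [])
Stmt 2 'd = x * 1': DEAD (d not in live set [])
Stmt 3 'c = 7': DEAD (c not in live set [])
Stmt 4 'z = 8 + 0': KEEP (z is live); live-in = []
Stmt 5 'y = d + 0': DEAD (y not in live set ['z'])
Stmt 6 'return z': KEEP (return); live-in = ['z']
Removed statement numbers: [1, 2, 3, 5]
Surviving IR:
  z = 8 + 0
  return z

Answer: 1 2 3 5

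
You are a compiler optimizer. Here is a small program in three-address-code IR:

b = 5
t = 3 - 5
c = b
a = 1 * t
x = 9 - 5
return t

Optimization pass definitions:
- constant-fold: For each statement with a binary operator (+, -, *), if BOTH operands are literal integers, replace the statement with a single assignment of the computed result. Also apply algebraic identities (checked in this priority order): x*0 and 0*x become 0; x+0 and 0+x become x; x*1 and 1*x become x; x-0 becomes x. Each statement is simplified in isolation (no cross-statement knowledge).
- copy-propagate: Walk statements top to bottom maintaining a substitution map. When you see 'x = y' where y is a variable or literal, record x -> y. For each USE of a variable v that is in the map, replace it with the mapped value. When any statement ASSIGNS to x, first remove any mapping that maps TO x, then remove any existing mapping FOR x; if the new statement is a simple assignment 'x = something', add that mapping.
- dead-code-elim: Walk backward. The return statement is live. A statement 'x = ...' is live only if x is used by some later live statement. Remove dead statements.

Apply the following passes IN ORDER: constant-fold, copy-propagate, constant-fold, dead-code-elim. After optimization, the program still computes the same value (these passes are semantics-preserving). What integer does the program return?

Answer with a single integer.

Answer: -2

Derivation:
Initial IR:
  b = 5
  t = 3 - 5
  c = b
  a = 1 * t
  x = 9 - 5
  return t
After constant-fold (6 stmts):
  b = 5
  t = -2
  c = b
  a = t
  x = 4
  return t
After copy-propagate (6 stmts):
  b = 5
  t = -2
  c = 5
  a = -2
  x = 4
  return -2
After constant-fold (6 stmts):
  b = 5
  t = -2
  c = 5
  a = -2
  x = 4
  return -2
After dead-code-elim (1 stmts):
  return -2
Evaluate:
  b = 5  =>  b = 5
  t = 3 - 5  =>  t = -2
  c = b  =>  c = 5
  a = 1 * t  =>  a = -2
  x = 9 - 5  =>  x = 4
  return t = -2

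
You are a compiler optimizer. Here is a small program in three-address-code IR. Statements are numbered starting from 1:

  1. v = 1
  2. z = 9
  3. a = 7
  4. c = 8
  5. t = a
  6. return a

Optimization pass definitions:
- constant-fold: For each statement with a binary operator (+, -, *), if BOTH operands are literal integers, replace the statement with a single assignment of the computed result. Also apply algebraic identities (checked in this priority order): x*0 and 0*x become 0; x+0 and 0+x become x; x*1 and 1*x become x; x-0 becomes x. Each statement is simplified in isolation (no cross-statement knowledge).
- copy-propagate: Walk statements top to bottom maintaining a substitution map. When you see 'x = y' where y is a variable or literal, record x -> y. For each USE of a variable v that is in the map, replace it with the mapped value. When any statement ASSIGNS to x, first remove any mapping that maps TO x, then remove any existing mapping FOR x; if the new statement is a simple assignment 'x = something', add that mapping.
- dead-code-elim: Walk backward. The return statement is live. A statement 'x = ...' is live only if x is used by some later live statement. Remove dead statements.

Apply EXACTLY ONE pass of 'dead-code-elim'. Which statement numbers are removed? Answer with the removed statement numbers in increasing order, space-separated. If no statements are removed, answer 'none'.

Backward liveness scan:
Stmt 1 'v = 1': DEAD (v not in live set [])
Stmt 2 'z = 9': DEAD (z not in live set [])
Stmt 3 'a = 7': KEEP (a is live); live-in = []
Stmt 4 'c = 8': DEAD (c not in live set ['a'])
Stmt 5 't = a': DEAD (t not in live set ['a'])
Stmt 6 'return a': KEEP (return); live-in = ['a']
Removed statement numbers: [1, 2, 4, 5]
Surviving IR:
  a = 7
  return a

Answer: 1 2 4 5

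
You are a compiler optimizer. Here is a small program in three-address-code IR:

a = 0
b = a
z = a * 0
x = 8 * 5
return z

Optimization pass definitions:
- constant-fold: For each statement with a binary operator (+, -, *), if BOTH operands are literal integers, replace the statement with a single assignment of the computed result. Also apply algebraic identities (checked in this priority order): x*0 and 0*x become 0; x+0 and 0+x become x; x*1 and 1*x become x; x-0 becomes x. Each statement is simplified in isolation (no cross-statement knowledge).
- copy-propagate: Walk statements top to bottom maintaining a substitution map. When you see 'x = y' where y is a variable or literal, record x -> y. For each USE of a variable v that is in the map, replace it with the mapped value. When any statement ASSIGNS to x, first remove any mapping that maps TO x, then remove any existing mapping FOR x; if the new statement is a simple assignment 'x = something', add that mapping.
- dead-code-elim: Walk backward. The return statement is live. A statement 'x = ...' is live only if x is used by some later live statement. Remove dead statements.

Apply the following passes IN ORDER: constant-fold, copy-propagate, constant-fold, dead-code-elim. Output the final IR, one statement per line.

Initial IR:
  a = 0
  b = a
  z = a * 0
  x = 8 * 5
  return z
After constant-fold (5 stmts):
  a = 0
  b = a
  z = 0
  x = 40
  return z
After copy-propagate (5 stmts):
  a = 0
  b = 0
  z = 0
  x = 40
  return 0
After constant-fold (5 stmts):
  a = 0
  b = 0
  z = 0
  x = 40
  return 0
After dead-code-elim (1 stmts):
  return 0

Answer: return 0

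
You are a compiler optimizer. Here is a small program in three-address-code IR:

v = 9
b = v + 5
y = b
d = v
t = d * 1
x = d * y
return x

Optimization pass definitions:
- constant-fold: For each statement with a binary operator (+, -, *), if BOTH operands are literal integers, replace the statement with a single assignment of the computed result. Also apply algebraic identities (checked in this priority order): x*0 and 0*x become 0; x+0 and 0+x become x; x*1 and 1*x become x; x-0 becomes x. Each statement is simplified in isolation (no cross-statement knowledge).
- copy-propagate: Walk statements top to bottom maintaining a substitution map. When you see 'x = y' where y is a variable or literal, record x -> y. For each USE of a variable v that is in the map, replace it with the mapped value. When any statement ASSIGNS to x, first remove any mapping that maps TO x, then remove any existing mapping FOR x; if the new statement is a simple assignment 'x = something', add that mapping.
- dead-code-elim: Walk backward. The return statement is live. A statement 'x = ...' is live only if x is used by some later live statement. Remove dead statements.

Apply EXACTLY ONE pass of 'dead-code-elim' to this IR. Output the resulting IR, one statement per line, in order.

Answer: v = 9
b = v + 5
y = b
d = v
x = d * y
return x

Derivation:
Applying dead-code-elim statement-by-statement:
  [7] return x  -> KEEP (return); live=['x']
  [6] x = d * y  -> KEEP; live=['d', 'y']
  [5] t = d * 1  -> DEAD (t not live)
  [4] d = v  -> KEEP; live=['v', 'y']
  [3] y = b  -> KEEP; live=['b', 'v']
  [2] b = v + 5  -> KEEP; live=['v']
  [1] v = 9  -> KEEP; live=[]
Result (6 stmts):
  v = 9
  b = v + 5
  y = b
  d = v
  x = d * y
  return x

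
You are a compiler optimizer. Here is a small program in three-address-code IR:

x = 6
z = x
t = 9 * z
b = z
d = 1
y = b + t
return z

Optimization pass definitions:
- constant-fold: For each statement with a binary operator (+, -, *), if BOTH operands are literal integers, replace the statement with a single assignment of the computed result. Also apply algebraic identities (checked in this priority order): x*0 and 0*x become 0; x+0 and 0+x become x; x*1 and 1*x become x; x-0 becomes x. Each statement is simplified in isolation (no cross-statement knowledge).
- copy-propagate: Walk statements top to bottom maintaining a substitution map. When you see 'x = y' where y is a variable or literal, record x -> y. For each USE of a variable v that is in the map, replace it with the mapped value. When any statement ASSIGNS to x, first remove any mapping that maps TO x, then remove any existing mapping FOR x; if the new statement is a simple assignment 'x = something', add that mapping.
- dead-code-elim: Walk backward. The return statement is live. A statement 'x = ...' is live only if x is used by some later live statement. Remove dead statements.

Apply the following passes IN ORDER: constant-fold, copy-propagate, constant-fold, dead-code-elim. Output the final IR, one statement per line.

Initial IR:
  x = 6
  z = x
  t = 9 * z
  b = z
  d = 1
  y = b + t
  return z
After constant-fold (7 stmts):
  x = 6
  z = x
  t = 9 * z
  b = z
  d = 1
  y = b + t
  return z
After copy-propagate (7 stmts):
  x = 6
  z = 6
  t = 9 * 6
  b = 6
  d = 1
  y = 6 + t
  return 6
After constant-fold (7 stmts):
  x = 6
  z = 6
  t = 54
  b = 6
  d = 1
  y = 6 + t
  return 6
After dead-code-elim (1 stmts):
  return 6

Answer: return 6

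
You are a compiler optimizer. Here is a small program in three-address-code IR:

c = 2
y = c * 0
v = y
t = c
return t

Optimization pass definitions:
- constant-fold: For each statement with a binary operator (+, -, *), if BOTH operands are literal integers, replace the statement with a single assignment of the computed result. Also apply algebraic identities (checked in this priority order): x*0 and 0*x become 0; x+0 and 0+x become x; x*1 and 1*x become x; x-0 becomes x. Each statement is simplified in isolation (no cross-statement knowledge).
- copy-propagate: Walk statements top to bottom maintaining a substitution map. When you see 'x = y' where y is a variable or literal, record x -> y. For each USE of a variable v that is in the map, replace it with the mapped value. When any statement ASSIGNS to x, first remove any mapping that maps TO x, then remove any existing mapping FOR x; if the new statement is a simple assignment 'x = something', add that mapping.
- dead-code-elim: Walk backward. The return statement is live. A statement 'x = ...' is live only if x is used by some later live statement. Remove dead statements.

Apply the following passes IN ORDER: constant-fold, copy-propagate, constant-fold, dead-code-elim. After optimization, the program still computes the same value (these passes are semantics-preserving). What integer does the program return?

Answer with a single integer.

Initial IR:
  c = 2
  y = c * 0
  v = y
  t = c
  return t
After constant-fold (5 stmts):
  c = 2
  y = 0
  v = y
  t = c
  return t
After copy-propagate (5 stmts):
  c = 2
  y = 0
  v = 0
  t = 2
  return 2
After constant-fold (5 stmts):
  c = 2
  y = 0
  v = 0
  t = 2
  return 2
After dead-code-elim (1 stmts):
  return 2
Evaluate:
  c = 2  =>  c = 2
  y = c * 0  =>  y = 0
  v = y  =>  v = 0
  t = c  =>  t = 2
  return t = 2

Answer: 2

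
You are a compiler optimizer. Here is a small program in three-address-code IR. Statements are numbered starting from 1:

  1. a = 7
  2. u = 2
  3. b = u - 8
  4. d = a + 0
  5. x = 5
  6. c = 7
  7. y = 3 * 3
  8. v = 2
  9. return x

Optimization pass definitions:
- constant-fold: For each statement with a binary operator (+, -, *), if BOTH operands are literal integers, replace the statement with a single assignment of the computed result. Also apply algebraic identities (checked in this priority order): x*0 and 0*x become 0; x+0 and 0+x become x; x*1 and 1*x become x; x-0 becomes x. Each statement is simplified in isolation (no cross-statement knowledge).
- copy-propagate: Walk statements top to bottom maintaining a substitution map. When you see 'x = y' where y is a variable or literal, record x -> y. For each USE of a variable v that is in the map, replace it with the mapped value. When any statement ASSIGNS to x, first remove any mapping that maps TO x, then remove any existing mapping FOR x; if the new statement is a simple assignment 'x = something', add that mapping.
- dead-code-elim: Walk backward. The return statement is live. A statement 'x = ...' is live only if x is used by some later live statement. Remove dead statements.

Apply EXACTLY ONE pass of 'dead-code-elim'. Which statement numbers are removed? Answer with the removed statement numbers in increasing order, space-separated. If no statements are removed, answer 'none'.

Answer: 1 2 3 4 6 7 8

Derivation:
Backward liveness scan:
Stmt 1 'a = 7': DEAD (a not in live set [])
Stmt 2 'u = 2': DEAD (u not in live set [])
Stmt 3 'b = u - 8': DEAD (b not in live set [])
Stmt 4 'd = a + 0': DEAD (d not in live set [])
Stmt 5 'x = 5': KEEP (x is live); live-in = []
Stmt 6 'c = 7': DEAD (c not in live set ['x'])
Stmt 7 'y = 3 * 3': DEAD (y not in live set ['x'])
Stmt 8 'v = 2': DEAD (v not in live set ['x'])
Stmt 9 'return x': KEEP (return); live-in = ['x']
Removed statement numbers: [1, 2, 3, 4, 6, 7, 8]
Surviving IR:
  x = 5
  return x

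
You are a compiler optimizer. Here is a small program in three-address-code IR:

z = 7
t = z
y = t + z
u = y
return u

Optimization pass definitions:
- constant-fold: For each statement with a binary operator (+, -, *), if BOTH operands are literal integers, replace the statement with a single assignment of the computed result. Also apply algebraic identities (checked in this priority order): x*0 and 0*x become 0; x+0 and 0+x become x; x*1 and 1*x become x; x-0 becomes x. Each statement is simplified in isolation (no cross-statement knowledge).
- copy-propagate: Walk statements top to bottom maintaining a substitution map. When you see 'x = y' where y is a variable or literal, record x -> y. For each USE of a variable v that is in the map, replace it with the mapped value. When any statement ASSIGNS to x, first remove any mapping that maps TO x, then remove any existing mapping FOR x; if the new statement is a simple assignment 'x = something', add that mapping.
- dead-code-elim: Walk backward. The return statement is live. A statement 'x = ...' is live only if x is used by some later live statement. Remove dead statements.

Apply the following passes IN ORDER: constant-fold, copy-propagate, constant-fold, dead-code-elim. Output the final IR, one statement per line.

Initial IR:
  z = 7
  t = z
  y = t + z
  u = y
  return u
After constant-fold (5 stmts):
  z = 7
  t = z
  y = t + z
  u = y
  return u
After copy-propagate (5 stmts):
  z = 7
  t = 7
  y = 7 + 7
  u = y
  return y
After constant-fold (5 stmts):
  z = 7
  t = 7
  y = 14
  u = y
  return y
After dead-code-elim (2 stmts):
  y = 14
  return y

Answer: y = 14
return y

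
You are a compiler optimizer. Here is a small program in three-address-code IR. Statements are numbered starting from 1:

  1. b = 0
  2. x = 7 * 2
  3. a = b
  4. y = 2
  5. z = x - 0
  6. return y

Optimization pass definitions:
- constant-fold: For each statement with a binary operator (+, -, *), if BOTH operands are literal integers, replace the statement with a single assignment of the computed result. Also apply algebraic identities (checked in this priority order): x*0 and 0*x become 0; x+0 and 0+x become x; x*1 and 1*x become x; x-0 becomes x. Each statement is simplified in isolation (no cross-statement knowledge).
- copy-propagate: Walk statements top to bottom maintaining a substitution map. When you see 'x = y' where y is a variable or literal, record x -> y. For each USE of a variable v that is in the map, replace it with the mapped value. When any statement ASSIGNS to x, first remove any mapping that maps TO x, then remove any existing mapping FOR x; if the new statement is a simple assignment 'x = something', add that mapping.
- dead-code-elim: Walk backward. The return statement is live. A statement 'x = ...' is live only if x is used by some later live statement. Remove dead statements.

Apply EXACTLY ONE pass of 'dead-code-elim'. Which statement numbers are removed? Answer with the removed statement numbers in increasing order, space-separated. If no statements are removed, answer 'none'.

Answer: 1 2 3 5

Derivation:
Backward liveness scan:
Stmt 1 'b = 0': DEAD (b not in live set [])
Stmt 2 'x = 7 * 2': DEAD (x not in live set [])
Stmt 3 'a = b': DEAD (a not in live set [])
Stmt 4 'y = 2': KEEP (y is live); live-in = []
Stmt 5 'z = x - 0': DEAD (z not in live set ['y'])
Stmt 6 'return y': KEEP (return); live-in = ['y']
Removed statement numbers: [1, 2, 3, 5]
Surviving IR:
  y = 2
  return y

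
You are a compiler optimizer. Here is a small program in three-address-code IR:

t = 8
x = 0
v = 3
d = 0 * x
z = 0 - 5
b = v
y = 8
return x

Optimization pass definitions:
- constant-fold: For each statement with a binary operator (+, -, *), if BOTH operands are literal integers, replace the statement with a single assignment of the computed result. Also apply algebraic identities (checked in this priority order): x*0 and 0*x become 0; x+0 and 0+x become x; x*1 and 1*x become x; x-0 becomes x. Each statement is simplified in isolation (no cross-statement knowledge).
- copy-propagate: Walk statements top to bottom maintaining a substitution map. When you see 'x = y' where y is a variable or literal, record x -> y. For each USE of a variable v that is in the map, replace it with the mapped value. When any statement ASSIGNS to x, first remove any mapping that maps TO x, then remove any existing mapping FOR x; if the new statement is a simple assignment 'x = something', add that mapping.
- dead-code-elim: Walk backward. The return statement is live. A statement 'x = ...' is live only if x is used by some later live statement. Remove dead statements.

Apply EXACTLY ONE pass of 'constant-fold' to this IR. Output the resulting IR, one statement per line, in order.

Applying constant-fold statement-by-statement:
  [1] t = 8  (unchanged)
  [2] x = 0  (unchanged)
  [3] v = 3  (unchanged)
  [4] d = 0 * x  -> d = 0
  [5] z = 0 - 5  -> z = -5
  [6] b = v  (unchanged)
  [7] y = 8  (unchanged)
  [8] return x  (unchanged)
Result (8 stmts):
  t = 8
  x = 0
  v = 3
  d = 0
  z = -5
  b = v
  y = 8
  return x

Answer: t = 8
x = 0
v = 3
d = 0
z = -5
b = v
y = 8
return x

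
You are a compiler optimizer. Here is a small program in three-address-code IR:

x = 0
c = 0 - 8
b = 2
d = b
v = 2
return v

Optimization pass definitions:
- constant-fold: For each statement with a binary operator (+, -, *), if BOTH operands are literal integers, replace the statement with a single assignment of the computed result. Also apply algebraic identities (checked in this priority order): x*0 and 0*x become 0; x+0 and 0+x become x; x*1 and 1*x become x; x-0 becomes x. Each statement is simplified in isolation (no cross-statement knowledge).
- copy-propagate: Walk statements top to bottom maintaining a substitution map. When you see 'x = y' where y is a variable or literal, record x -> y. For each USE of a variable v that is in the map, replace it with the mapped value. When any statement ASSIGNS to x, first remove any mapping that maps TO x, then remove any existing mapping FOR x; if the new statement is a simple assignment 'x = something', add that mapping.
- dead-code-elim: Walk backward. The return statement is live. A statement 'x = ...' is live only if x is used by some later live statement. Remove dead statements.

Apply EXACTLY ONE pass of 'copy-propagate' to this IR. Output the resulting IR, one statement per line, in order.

Applying copy-propagate statement-by-statement:
  [1] x = 0  (unchanged)
  [2] c = 0 - 8  (unchanged)
  [3] b = 2  (unchanged)
  [4] d = b  -> d = 2
  [5] v = 2  (unchanged)
  [6] return v  -> return 2
Result (6 stmts):
  x = 0
  c = 0 - 8
  b = 2
  d = 2
  v = 2
  return 2

Answer: x = 0
c = 0 - 8
b = 2
d = 2
v = 2
return 2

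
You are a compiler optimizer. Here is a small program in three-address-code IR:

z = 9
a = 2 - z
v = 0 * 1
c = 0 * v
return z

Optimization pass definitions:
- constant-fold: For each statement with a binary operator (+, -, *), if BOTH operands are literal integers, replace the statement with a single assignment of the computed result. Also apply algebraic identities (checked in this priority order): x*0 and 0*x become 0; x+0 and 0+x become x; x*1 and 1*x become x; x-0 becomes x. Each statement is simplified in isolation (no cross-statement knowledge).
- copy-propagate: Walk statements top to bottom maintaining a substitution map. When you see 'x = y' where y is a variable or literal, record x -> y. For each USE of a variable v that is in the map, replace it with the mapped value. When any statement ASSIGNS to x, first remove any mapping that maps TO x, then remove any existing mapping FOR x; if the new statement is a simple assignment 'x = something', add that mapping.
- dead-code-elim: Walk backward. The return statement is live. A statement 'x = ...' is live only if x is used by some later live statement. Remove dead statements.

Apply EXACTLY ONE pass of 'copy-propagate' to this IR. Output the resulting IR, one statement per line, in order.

Answer: z = 9
a = 2 - 9
v = 0 * 1
c = 0 * v
return 9

Derivation:
Applying copy-propagate statement-by-statement:
  [1] z = 9  (unchanged)
  [2] a = 2 - z  -> a = 2 - 9
  [3] v = 0 * 1  (unchanged)
  [4] c = 0 * v  (unchanged)
  [5] return z  -> return 9
Result (5 stmts):
  z = 9
  a = 2 - 9
  v = 0 * 1
  c = 0 * v
  return 9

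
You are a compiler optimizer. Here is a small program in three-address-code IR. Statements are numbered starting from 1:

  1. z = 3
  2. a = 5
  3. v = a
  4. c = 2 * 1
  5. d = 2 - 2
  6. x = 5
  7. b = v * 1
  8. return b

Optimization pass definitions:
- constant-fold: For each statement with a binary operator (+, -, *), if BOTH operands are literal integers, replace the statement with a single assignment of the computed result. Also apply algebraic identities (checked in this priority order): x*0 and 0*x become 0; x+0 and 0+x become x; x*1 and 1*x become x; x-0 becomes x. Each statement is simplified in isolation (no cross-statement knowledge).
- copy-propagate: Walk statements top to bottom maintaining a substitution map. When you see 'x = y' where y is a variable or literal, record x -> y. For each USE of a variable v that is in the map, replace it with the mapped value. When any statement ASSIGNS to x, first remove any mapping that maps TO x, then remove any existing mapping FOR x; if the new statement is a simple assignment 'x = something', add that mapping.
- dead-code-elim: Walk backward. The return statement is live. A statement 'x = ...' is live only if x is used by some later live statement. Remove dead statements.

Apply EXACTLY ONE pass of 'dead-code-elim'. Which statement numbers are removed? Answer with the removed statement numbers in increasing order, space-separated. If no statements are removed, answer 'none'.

Backward liveness scan:
Stmt 1 'z = 3': DEAD (z not in live set [])
Stmt 2 'a = 5': KEEP (a is live); live-in = []
Stmt 3 'v = a': KEEP (v is live); live-in = ['a']
Stmt 4 'c = 2 * 1': DEAD (c not in live set ['v'])
Stmt 5 'd = 2 - 2': DEAD (d not in live set ['v'])
Stmt 6 'x = 5': DEAD (x not in live set ['v'])
Stmt 7 'b = v * 1': KEEP (b is live); live-in = ['v']
Stmt 8 'return b': KEEP (return); live-in = ['b']
Removed statement numbers: [1, 4, 5, 6]
Surviving IR:
  a = 5
  v = a
  b = v * 1
  return b

Answer: 1 4 5 6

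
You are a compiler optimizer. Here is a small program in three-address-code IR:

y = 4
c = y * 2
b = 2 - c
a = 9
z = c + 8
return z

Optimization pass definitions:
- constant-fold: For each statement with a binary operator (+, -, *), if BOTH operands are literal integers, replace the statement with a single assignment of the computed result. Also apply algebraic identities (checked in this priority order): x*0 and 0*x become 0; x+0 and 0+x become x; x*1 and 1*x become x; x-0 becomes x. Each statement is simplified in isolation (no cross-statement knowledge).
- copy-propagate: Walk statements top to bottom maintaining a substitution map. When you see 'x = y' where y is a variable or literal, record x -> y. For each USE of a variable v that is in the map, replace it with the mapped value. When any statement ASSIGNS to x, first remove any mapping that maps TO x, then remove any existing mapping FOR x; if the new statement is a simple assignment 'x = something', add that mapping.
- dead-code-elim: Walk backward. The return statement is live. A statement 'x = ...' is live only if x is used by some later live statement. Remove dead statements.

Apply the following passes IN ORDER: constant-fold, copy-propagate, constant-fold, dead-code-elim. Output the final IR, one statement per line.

Initial IR:
  y = 4
  c = y * 2
  b = 2 - c
  a = 9
  z = c + 8
  return z
After constant-fold (6 stmts):
  y = 4
  c = y * 2
  b = 2 - c
  a = 9
  z = c + 8
  return z
After copy-propagate (6 stmts):
  y = 4
  c = 4 * 2
  b = 2 - c
  a = 9
  z = c + 8
  return z
After constant-fold (6 stmts):
  y = 4
  c = 8
  b = 2 - c
  a = 9
  z = c + 8
  return z
After dead-code-elim (3 stmts):
  c = 8
  z = c + 8
  return z

Answer: c = 8
z = c + 8
return z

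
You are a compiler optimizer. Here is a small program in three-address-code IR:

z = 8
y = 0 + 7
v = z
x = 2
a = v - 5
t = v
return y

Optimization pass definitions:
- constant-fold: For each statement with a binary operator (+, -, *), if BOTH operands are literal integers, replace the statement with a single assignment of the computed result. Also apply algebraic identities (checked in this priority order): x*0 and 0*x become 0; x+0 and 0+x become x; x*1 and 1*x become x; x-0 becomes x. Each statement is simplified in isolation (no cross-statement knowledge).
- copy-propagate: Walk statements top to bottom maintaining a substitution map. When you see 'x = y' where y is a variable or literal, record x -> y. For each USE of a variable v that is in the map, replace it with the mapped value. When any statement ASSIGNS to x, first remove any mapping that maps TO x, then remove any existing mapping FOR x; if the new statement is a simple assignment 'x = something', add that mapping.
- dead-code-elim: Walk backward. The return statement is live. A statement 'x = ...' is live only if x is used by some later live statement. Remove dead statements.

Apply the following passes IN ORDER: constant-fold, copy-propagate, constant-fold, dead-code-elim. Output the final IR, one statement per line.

Initial IR:
  z = 8
  y = 0 + 7
  v = z
  x = 2
  a = v - 5
  t = v
  return y
After constant-fold (7 stmts):
  z = 8
  y = 7
  v = z
  x = 2
  a = v - 5
  t = v
  return y
After copy-propagate (7 stmts):
  z = 8
  y = 7
  v = 8
  x = 2
  a = 8 - 5
  t = 8
  return 7
After constant-fold (7 stmts):
  z = 8
  y = 7
  v = 8
  x = 2
  a = 3
  t = 8
  return 7
After dead-code-elim (1 stmts):
  return 7

Answer: return 7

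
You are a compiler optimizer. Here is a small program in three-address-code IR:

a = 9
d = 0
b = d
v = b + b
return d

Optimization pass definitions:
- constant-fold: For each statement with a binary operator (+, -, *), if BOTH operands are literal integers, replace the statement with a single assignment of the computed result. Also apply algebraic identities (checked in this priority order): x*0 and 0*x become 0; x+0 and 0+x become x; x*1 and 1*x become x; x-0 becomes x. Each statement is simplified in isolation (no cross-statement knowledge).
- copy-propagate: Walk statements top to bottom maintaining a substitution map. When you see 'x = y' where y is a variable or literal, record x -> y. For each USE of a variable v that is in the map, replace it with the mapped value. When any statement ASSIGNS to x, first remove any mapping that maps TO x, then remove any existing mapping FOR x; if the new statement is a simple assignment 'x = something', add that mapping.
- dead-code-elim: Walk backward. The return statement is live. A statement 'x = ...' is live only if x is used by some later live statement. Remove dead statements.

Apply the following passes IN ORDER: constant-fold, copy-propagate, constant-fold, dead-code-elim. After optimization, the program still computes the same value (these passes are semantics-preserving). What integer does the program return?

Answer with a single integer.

Answer: 0

Derivation:
Initial IR:
  a = 9
  d = 0
  b = d
  v = b + b
  return d
After constant-fold (5 stmts):
  a = 9
  d = 0
  b = d
  v = b + b
  return d
After copy-propagate (5 stmts):
  a = 9
  d = 0
  b = 0
  v = 0 + 0
  return 0
After constant-fold (5 stmts):
  a = 9
  d = 0
  b = 0
  v = 0
  return 0
After dead-code-elim (1 stmts):
  return 0
Evaluate:
  a = 9  =>  a = 9
  d = 0  =>  d = 0
  b = d  =>  b = 0
  v = b + b  =>  v = 0
  return d = 0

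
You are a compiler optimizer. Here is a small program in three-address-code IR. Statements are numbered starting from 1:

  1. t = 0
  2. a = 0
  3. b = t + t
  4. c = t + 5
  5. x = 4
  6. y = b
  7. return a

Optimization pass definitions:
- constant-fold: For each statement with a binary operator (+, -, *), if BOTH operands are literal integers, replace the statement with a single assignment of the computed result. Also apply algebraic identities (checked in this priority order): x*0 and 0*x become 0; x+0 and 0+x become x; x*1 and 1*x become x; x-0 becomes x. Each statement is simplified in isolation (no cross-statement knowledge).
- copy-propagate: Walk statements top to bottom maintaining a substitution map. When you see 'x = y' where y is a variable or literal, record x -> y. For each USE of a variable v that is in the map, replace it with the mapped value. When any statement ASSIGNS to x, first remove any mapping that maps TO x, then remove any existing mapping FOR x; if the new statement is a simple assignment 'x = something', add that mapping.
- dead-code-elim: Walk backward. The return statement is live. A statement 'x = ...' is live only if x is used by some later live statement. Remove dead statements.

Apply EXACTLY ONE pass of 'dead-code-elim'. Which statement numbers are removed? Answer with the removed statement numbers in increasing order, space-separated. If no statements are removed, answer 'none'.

Backward liveness scan:
Stmt 1 't = 0': DEAD (t not in live set [])
Stmt 2 'a = 0': KEEP (a is live); live-in = []
Stmt 3 'b = t + t': DEAD (b not in live set ['a'])
Stmt 4 'c = t + 5': DEAD (c not in live set ['a'])
Stmt 5 'x = 4': DEAD (x not in live set ['a'])
Stmt 6 'y = b': DEAD (y not in live set ['a'])
Stmt 7 'return a': KEEP (return); live-in = ['a']
Removed statement numbers: [1, 3, 4, 5, 6]
Surviving IR:
  a = 0
  return a

Answer: 1 3 4 5 6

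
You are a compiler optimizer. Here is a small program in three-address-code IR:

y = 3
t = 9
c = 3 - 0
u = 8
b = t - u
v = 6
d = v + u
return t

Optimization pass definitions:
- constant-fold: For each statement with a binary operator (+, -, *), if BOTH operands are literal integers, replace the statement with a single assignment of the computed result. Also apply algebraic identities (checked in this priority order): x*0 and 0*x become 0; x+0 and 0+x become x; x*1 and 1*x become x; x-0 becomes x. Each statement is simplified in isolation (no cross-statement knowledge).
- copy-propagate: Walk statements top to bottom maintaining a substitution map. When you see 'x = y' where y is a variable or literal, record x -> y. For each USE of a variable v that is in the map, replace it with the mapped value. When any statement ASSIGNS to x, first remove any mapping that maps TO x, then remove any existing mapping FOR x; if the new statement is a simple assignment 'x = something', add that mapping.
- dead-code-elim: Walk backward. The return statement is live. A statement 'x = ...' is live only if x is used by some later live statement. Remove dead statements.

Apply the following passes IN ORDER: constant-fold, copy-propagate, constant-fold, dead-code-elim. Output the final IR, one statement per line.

Initial IR:
  y = 3
  t = 9
  c = 3 - 0
  u = 8
  b = t - u
  v = 6
  d = v + u
  return t
After constant-fold (8 stmts):
  y = 3
  t = 9
  c = 3
  u = 8
  b = t - u
  v = 6
  d = v + u
  return t
After copy-propagate (8 stmts):
  y = 3
  t = 9
  c = 3
  u = 8
  b = 9 - 8
  v = 6
  d = 6 + 8
  return 9
After constant-fold (8 stmts):
  y = 3
  t = 9
  c = 3
  u = 8
  b = 1
  v = 6
  d = 14
  return 9
After dead-code-elim (1 stmts):
  return 9

Answer: return 9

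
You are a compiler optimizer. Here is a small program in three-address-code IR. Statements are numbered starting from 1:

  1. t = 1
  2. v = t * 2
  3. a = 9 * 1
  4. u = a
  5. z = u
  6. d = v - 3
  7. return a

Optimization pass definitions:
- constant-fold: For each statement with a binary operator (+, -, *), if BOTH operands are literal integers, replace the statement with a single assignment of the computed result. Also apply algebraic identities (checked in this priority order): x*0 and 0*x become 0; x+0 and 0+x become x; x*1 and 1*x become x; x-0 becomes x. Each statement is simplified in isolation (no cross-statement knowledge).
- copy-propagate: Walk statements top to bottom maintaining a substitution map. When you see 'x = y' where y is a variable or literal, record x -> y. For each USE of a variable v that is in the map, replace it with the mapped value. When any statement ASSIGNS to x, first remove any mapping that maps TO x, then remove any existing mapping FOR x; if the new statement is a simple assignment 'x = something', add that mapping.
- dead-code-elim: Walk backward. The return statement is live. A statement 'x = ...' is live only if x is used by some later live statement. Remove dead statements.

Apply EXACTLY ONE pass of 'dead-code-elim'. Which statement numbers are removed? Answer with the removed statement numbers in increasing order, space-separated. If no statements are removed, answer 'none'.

Answer: 1 2 4 5 6

Derivation:
Backward liveness scan:
Stmt 1 't = 1': DEAD (t not in live set [])
Stmt 2 'v = t * 2': DEAD (v not in live set [])
Stmt 3 'a = 9 * 1': KEEP (a is live); live-in = []
Stmt 4 'u = a': DEAD (u not in live set ['a'])
Stmt 5 'z = u': DEAD (z not in live set ['a'])
Stmt 6 'd = v - 3': DEAD (d not in live set ['a'])
Stmt 7 'return a': KEEP (return); live-in = ['a']
Removed statement numbers: [1, 2, 4, 5, 6]
Surviving IR:
  a = 9 * 1
  return a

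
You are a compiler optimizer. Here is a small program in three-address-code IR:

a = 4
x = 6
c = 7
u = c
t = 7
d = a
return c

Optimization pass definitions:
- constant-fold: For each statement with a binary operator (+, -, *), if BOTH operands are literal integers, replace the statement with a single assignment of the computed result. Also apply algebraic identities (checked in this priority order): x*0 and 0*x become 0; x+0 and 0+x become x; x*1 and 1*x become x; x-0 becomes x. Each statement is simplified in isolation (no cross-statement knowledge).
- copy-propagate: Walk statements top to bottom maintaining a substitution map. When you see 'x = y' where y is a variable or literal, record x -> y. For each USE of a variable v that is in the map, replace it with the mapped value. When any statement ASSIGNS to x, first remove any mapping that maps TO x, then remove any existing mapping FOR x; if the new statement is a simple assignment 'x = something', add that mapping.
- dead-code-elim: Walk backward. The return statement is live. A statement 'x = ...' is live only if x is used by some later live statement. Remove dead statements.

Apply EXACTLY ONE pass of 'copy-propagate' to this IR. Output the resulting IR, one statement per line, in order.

Applying copy-propagate statement-by-statement:
  [1] a = 4  (unchanged)
  [2] x = 6  (unchanged)
  [3] c = 7  (unchanged)
  [4] u = c  -> u = 7
  [5] t = 7  (unchanged)
  [6] d = a  -> d = 4
  [7] return c  -> return 7
Result (7 stmts):
  a = 4
  x = 6
  c = 7
  u = 7
  t = 7
  d = 4
  return 7

Answer: a = 4
x = 6
c = 7
u = 7
t = 7
d = 4
return 7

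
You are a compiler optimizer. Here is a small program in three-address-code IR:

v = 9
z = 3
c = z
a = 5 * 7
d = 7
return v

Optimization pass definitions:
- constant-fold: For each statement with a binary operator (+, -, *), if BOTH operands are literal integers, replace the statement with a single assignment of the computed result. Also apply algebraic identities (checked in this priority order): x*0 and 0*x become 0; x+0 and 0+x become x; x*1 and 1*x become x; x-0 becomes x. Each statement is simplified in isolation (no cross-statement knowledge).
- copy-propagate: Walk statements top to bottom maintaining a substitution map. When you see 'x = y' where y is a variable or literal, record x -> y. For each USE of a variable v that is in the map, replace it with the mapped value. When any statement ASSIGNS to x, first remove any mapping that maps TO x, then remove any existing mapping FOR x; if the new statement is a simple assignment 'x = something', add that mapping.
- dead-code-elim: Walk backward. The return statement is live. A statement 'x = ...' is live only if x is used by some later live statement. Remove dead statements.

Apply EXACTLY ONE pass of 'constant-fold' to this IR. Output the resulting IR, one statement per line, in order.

Applying constant-fold statement-by-statement:
  [1] v = 9  (unchanged)
  [2] z = 3  (unchanged)
  [3] c = z  (unchanged)
  [4] a = 5 * 7  -> a = 35
  [5] d = 7  (unchanged)
  [6] return v  (unchanged)
Result (6 stmts):
  v = 9
  z = 3
  c = z
  a = 35
  d = 7
  return v

Answer: v = 9
z = 3
c = z
a = 35
d = 7
return v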